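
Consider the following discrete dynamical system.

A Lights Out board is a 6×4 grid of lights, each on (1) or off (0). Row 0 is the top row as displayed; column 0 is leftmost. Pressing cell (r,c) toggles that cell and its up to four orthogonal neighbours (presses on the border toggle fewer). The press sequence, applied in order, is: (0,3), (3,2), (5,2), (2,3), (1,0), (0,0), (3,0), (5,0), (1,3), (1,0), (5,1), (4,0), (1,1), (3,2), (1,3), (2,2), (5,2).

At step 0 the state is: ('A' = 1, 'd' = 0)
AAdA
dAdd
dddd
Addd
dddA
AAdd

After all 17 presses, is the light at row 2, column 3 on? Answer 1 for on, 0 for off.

0

0) AAdA
dAdd
dddd
Addd
dddA
AAdd
1) AAAd
dAdA
dddd
Addd
dddA
AAdd
2) AAAd
dAdA
ddAd
AAAA
ddAA
AAdd
3) AAAd
dAdA
ddAd
AAAA
dddA
AdAA
4) AAAd
dAdd
dddA
AAAd
dddA
AdAA
5) dAAd
Addd
AddA
AAAd
dddA
AdAA
6) AdAd
dddd
AddA
AAAd
dddA
AdAA
7) AdAd
dddd
dddA
ddAd
AddA
AdAA
8) AdAd
dddd
dddA
ddAd
dddA
dAAA
9) AdAA
ddAA
dddd
ddAd
dddA
dAAA
10) ddAA
AAAA
Addd
ddAd
dddA
dAAA
11) ddAA
AAAA
Addd
ddAd
dAdA
AddA
12) ddAA
AAAA
Addd
AdAd
AddA
dddA
13) dAAA
dddA
AAdd
AdAd
AddA
dddA
14) dAAA
dddA
AAAd
AAdA
AdAA
dddA
15) dAAd
ddAd
AAAA
AAdA
AdAA
dddA
16) dAAd
dddd
Addd
AAAA
AdAA
dddA
17) dAAd
dddd
Addd
AAAA
AddA
dAAd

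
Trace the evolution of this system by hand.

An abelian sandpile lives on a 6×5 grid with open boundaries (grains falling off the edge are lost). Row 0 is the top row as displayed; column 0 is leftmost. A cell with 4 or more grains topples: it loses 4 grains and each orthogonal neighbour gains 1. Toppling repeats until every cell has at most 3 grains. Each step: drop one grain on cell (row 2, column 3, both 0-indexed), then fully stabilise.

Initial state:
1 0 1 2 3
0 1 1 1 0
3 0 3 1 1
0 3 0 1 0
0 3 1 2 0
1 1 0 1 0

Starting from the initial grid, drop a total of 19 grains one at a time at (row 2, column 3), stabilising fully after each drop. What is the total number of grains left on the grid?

0) 1 0 1 2 3
0 1 1 1 0
3 0 3 1 1
0 3 0 1 0
0 3 1 2 0
1 1 0 1 0
1) 1 0 1 2 3
0 1 1 1 0
3 0 3 2 1
0 3 0 1 0
0 3 1 2 0
1 1 0 1 0
2) 1 0 1 2 3
0 1 1 1 0
3 0 3 3 1
0 3 0 1 0
0 3 1 2 0
1 1 0 1 0
3) 1 0 1 2 3
0 1 2 2 0
3 1 0 1 2
0 3 1 2 0
0 3 1 2 0
1 1 0 1 0
4) 1 0 1 2 3
0 1 2 2 0
3 1 0 2 2
0 3 1 2 0
0 3 1 2 0
1 1 0 1 0
5) 1 0 1 2 3
0 1 2 2 0
3 1 0 3 2
0 3 1 2 0
0 3 1 2 0
1 1 0 1 0
6) 1 0 1 2 3
0 1 2 3 0
3 1 1 0 3
0 3 1 3 0
0 3 1 2 0
1 1 0 1 0
7) 1 0 1 2 3
0 1 2 3 0
3 1 1 1 3
0 3 1 3 0
0 3 1 2 0
1 1 0 1 0
8) 1 0 1 2 3
0 1 2 3 0
3 1 1 2 3
0 3 1 3 0
0 3 1 2 0
1 1 0 1 0
9) 1 0 1 2 3
0 1 2 3 0
3 1 1 3 3
0 3 1 3 0
0 3 1 2 0
1 1 0 1 0
10) 1 0 1 3 3
0 1 3 0 2
3 1 2 3 0
0 3 2 0 2
0 3 1 3 0
1 1 0 1 0
11) 1 0 1 3 3
0 1 3 1 2
3 1 3 0 1
0 3 2 1 2
0 3 1 3 0
1 1 0 1 0
12) 1 0 1 3 3
0 1 3 1 2
3 1 3 1 1
0 3 2 1 2
0 3 1 3 0
1 1 0 1 0
13) 1 0 1 3 3
0 1 3 1 2
3 1 3 2 1
0 3 2 1 2
0 3 1 3 0
1 1 0 1 0
14) 1 0 1 3 3
0 1 3 1 2
3 1 3 3 1
0 3 2 1 2
0 3 1 3 0
1 1 0 1 0
15) 1 0 2 3 3
0 2 0 3 2
3 2 1 1 2
0 3 3 2 2
0 3 1 3 0
1 1 0 1 0
16) 1 0 2 3 3
0 2 0 3 2
3 2 1 2 2
0 3 3 2 2
0 3 1 3 0
1 1 0 1 0
17) 1 0 2 3 3
0 2 0 3 2
3 2 1 3 2
0 3 3 2 2
0 3 1 3 0
1 1 0 1 0
18) 1 0 3 1 1
0 2 1 2 1
3 2 2 2 0
0 3 3 3 3
0 3 1 3 0
1 1 0 1 0
19) 1 0 3 1 1
0 2 1 2 1
3 2 2 3 0
0 3 3 3 3
0 3 1 3 0
1 1 0 1 0

44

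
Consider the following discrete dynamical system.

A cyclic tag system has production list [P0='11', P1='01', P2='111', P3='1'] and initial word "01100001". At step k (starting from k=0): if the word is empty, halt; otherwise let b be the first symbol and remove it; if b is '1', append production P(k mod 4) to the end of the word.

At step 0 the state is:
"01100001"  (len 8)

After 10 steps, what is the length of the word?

6

gen 0: "01100001"  (len 8)
gen 1: "1100001"  (len 7)
gen 2: "10000101"  (len 8)
gen 3: "0000101111"  (len 10)
gen 4: "000101111"  (len 9)
gen 5: "00101111"  (len 8)
gen 6: "0101111"  (len 7)
gen 7: "101111"  (len 6)
gen 8: "011111"  (len 6)
gen 9: "11111"  (len 5)
gen 10: "111101"  (len 6)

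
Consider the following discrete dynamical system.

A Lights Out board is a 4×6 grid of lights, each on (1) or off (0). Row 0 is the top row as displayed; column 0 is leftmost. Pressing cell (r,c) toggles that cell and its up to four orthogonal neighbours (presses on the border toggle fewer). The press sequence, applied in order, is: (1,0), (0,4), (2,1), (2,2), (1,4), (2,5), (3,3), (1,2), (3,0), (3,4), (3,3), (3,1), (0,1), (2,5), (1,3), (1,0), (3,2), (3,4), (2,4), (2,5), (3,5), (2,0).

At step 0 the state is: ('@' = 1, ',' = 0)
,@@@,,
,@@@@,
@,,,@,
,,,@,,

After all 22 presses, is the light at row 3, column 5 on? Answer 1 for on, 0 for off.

k=0  ,@@@,,
,@@@@,
@,,,@,
,,,@,,
k=1  @@@@,,
@,@@@,
,,,,@,
,,,@,,
k=2  @@@,@@
@,@@,,
,,,,@,
,,,@,,
k=3  @@@,@@
@@@@,,
@@@,@,
,@,@,,
k=4  @@@,@@
@@,@,,
@,,@@,
,@@@,,
k=5  @@@,,@
@@,,@@
@,,@,,
,@@@,,
k=6  @@@,,@
@@,,@,
@,,@@@
,@@@,@
k=7  @@@,,@
@@,,@,
@,,,@@
,@,,@@
k=8  @@,,,@
@,@@@,
@,@,@@
,@,,@@
k=9  @@,,,@
@,@@@,
,,@,@@
@,,,@@
k=10  @@,,,@
@,@@@,
,,@,,@
@,,@,,
k=11  @@,,,@
@,@@@,
,,@@,@
@,@,@,
k=12  @@,,,@
@,@@@,
,@@@,@
,@,,@,
k=13  ,,@,,@
@@@@@,
,@@@,@
,@,,@,
k=14  ,,@,,@
@@@@@@
,@@@@,
,@,,@@
k=15  ,,@@,@
@@,,,@
,@@,@,
,@,,@@
k=16  @,@@,@
,,,,,@
@@@,@,
,@,,@@
k=17  @,@@,@
,,,,,@
@@,,@,
,,@@@@
k=18  @,@@,@
,,,,,@
@@,,,,
,,@,,,
k=19  @,@@,@
,,,,@@
@@,@@@
,,@,@,
k=20  @,@@,@
,,,,@,
@@,@,,
,,@,@@
k=21  @,@@,@
,,,,@,
@@,@,@
,,@,,,
k=22  @,@@,@
@,,,@,
,,,@,@
@,@,,,

0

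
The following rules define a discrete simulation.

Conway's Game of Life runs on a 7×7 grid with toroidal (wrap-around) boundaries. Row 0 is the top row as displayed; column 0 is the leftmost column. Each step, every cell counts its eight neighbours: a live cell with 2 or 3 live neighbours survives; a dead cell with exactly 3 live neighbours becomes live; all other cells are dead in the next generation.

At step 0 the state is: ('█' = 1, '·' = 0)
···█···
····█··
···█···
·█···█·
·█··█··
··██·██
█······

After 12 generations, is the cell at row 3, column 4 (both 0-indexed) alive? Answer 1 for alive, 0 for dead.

[0] ···█···
····█··
···█···
·█···█·
·█··█··
··██·██
█······
[1] ·······
···██··
····█··
··█·█··
██·██·█
███████
··███·█
[2] ··█··█·
···██··
····██·
███·█··
·······
·······
······█
[3] ···███·
···█···
·██··█·
·█·███·
·█·····
·······
·······
[4] ···██··
···█·█·
·█···█·
██·███·
··█·█··
·······
····█··
[5] ···█·█·
··██·█·
██·█·█·
██·█·██
·██·██·
···█···
···██··
[6] ·····█·
·█·█·█·
···█·█·
···█···
·█···█·
·····█·
··██···
[7] ···█···
··█··██
···█···
··█····
····█··
··█·█··
····█··
[8] ···███·
··███··
··██···
···█···
·······
····██·
····█··
[9] ··█··█·
·····█·
·······
··██···
····█··
····██·
·······
[10] ·······
·······
·······
···█···
····██·
····██·
····██·
[11] ·······
·······
·······
····█··
···█·█·
···█··█
····██·
[12] ·······
·······
·······
····█··
···█·█·
···█··█
····██·

1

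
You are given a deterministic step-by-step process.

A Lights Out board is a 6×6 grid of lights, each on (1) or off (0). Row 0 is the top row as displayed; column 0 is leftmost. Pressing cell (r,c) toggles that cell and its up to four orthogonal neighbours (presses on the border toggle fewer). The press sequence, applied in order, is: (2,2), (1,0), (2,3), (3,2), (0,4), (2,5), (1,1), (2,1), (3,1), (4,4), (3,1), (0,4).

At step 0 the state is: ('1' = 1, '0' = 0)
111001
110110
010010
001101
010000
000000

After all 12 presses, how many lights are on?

k=0  111001
110110
010010
001101
010000
000000
k=1  111001
111110
001110
000101
010000
000000
k=2  011001
001110
101110
000101
010000
000000
k=3  011001
001010
100000
000001
010000
000000
k=4  011001
001010
101000
011101
011000
000000
k=5  011110
001000
101000
011101
011000
000000
k=6  011110
001001
101011
011100
011000
000000
k=7  001110
110001
111011
011100
011000
000000
k=8  001110
100001
000011
001100
011000
000000
k=9  001110
100001
010011
110100
001000
000000
k=10  001110
100001
010011
110110
001111
000010
k=11  001110
100001
000011
001110
011111
000010
k=12  001001
100011
000011
001110
011111
000010

16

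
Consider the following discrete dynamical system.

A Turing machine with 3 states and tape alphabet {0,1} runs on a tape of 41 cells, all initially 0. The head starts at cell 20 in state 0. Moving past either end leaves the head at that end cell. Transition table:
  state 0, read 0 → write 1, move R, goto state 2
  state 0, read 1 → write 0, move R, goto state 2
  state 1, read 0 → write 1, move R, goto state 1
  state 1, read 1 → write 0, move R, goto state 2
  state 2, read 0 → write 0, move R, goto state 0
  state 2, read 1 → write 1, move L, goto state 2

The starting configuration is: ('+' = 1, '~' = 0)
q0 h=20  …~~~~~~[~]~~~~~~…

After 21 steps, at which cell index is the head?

40

step 0: q0 h=20  …~~~~~~[~]~~~~~~…
step 1: q2 h=21  …~~~~~+[~]~~~~~~…
step 2: q0 h=22  …~~~~+~[~]~~~~~~…
step 3: q2 h=23  …~~~+~+[~]~~~~~~…
step 4: q0 h=24  …~~+~+~[~]~~~~~~…
step 5: q2 h=25  …~+~+~+[~]~~~~~~…
step 6: q0 h=26  …+~+~+~[~]~~~~~~…
step 7: q2 h=27  …~+~+~+[~]~~~~~~…
step 8: q0 h=28  …+~+~+~[~]~~~~~~…
step 9: q2 h=29  …~+~+~+[~]~~~~~~…
step 10: q0 h=30  …+~+~+~[~]~~~~~~…
step 11: q2 h=31  …~+~+~+[~]~~~~~~…
step 12: q0 h=32  …+~+~+~[~]~~~~~~…
step 13: q2 h=33  …~+~+~+[~]~~~~~~…
step 14: q0 h=34  …+~+~+~[~]~~~~~~|
step 15: q2 h=35  …~+~+~+[~]~~~~~|
step 16: q0 h=36  …+~+~+~[~]~~~~|
step 17: q2 h=37  …~+~+~+[~]~~~|
step 18: q0 h=38  …+~+~+~[~]~~|
step 19: q2 h=39  …~+~+~+[~]~|
step 20: q0 h=40  …+~+~+~[~]|
step 21: q2 h=40  …+~+~+~[+]|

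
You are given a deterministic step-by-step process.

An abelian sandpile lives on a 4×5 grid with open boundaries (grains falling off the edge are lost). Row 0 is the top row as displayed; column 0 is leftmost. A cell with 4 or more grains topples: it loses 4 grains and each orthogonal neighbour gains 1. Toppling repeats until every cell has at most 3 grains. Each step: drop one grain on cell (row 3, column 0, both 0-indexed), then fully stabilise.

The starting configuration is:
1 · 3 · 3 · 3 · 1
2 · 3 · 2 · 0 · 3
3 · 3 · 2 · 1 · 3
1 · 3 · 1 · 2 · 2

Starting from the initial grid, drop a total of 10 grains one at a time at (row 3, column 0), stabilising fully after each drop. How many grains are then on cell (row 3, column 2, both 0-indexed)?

0) 1 · 3 · 3 · 3 · 1
2 · 3 · 2 · 0 · 3
3 · 3 · 2 · 1 · 3
1 · 3 · 1 · 2 · 2
1) 1 · 3 · 3 · 3 · 1
2 · 3 · 2 · 0 · 3
3 · 3 · 2 · 1 · 3
2 · 3 · 1 · 2 · 2
2) 1 · 3 · 3 · 3 · 1
2 · 3 · 2 · 0 · 3
3 · 3 · 2 · 1 · 3
3 · 3 · 1 · 2 · 2
3) 3 · 1 · 2 · 0 · 2
0 · 3 · 1 · 2 · 3
2 · 3 · 0 · 2 · 3
2 · 1 · 3 · 2 · 2
4) 3 · 1 · 2 · 0 · 2
0 · 3 · 1 · 2 · 3
2 · 3 · 0 · 2 · 3
3 · 1 · 3 · 2 · 2
5) 3 · 1 · 2 · 0 · 2
0 · 3 · 1 · 2 · 3
3 · 3 · 0 · 2 · 3
0 · 2 · 3 · 2 · 2
6) 3 · 1 · 2 · 0 · 2
0 · 3 · 1 · 2 · 3
3 · 3 · 0 · 2 · 3
1 · 2 · 3 · 2 · 2
7) 3 · 1 · 2 · 0 · 2
0 · 3 · 1 · 2 · 3
3 · 3 · 0 · 2 · 3
2 · 2 · 3 · 2 · 2
8) 3 · 1 · 2 · 0 · 2
0 · 3 · 1 · 2 · 3
3 · 3 · 0 · 2 · 3
3 · 2 · 3 · 2 · 2
9) 3 · 2 · 2 · 0 · 2
2 · 0 · 2 · 2 · 3
1 · 2 · 2 · 2 · 3
2 · 1 · 0 · 3 · 2
10) 3 · 2 · 2 · 0 · 2
2 · 0 · 2 · 2 · 3
1 · 2 · 2 · 2 · 3
3 · 1 · 0 · 3 · 2

0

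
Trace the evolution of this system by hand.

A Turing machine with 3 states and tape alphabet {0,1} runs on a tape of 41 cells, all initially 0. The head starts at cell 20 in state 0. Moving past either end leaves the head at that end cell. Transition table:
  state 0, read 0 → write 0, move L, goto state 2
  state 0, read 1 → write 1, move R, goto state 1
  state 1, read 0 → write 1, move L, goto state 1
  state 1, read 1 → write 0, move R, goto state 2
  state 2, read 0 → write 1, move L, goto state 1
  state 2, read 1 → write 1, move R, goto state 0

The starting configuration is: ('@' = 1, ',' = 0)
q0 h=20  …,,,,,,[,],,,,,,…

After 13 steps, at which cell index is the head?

7

k=0  q0 h=20  …,,,,,,[,],,,,,,…
k=1  q2 h=19  …,,,,,,[,],,,,,,…
k=2  q1 h=18  …,,,,,,[,]@,,,,,…
k=3  q1 h=17  …,,,,,,[,]@@,,,,…
k=4  q1 h=16  …,,,,,,[,]@@@,,,…
k=5  q1 h=15  …,,,,,,[,]@@@@,,…
k=6  q1 h=14  …,,,,,,[,]@@@@@,…
k=7  q1 h=13  …,,,,,,[,]@@@@@@…
k=8  q1 h=12  …,,,,,,[,]@@@@@@…
k=9  q1 h=11  …,,,,,,[,]@@@@@@…
k=10  q1 h=10  …,,,,,,[,]@@@@@@…
k=11  q1 h= 9  …,,,,,,[,]@@@@@@…
k=12  q1 h= 8  …,,,,,,[,]@@@@@@…
k=13  q1 h= 7  …,,,,,,[,]@@@@@@…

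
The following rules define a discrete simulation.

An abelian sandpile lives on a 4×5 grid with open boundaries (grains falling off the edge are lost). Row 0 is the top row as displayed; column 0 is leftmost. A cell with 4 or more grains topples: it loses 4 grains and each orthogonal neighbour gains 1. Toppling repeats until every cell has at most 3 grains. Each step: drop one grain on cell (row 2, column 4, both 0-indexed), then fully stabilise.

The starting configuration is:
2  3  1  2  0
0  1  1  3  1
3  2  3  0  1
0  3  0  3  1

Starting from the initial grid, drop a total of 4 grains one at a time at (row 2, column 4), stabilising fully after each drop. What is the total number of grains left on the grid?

33

k=0  2  3  1  2  0
0  1  1  3  1
3  2  3  0  1
0  3  0  3  1
k=1  2  3  1  2  0
0  1  1  3  1
3  2  3  0  2
0  3  0  3  1
k=2  2  3  1  2  0
0  1  1  3  1
3  2  3  0  3
0  3  0  3  1
k=3  2  3  1  2  0
0  1  1  3  2
3  2  3  1  0
0  3  0  3  2
k=4  2  3  1  2  0
0  1  1  3  2
3  2  3  1  1
0  3  0  3  2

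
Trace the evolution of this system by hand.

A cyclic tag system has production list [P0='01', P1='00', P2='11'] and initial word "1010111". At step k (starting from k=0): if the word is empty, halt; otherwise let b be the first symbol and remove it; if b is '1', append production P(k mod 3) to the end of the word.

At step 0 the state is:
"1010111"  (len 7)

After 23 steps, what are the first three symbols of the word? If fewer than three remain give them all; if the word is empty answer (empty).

001

step 0: "1010111"  (len 7)
step 1: "01011101"  (len 8)
step 2: "1011101"  (len 7)
step 3: "01110111"  (len 8)
step 4: "1110111"  (len 7)
step 5: "11011100"  (len 8)
step 6: "101110011"  (len 9)
step 7: "0111001101"  (len 10)
step 8: "111001101"  (len 9)
step 9: "1100110111"  (len 10)
step 10: "10011011101"  (len 11)
step 11: "001101110100"  (len 12)
step 12: "01101110100"  (len 11)
step 13: "1101110100"  (len 10)
step 14: "10111010000"  (len 11)
step 15: "011101000011"  (len 12)
step 16: "11101000011"  (len 11)
step 17: "110100001100"  (len 12)
step 18: "1010000110011"  (len 13)
step 19: "01000011001101"  (len 14)
step 20: "1000011001101"  (len 13)
step 21: "00001100110111"  (len 14)
step 22: "0001100110111"  (len 13)
step 23: "001100110111"  (len 12)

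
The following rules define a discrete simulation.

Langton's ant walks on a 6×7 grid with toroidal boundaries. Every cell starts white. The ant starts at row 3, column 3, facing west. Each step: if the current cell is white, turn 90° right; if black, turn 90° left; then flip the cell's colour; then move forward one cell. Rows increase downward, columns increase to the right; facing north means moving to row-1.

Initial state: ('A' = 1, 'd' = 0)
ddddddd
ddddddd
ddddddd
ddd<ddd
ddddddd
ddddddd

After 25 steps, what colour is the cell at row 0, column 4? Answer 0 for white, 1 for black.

k=0  ddddddd
ddddddd
ddddddd
ddd<ddd
ddddddd
ddddddd
k=1  ddddddd
ddddddd
ddd^ddd
dddAddd
ddddddd
ddddddd
k=2  ddddddd
ddddddd
dddA>dd
dddAddd
ddddddd
ddddddd
k=3  ddddddd
ddddddd
dddAAdd
dddAvdd
ddddddd
ddddddd
k=4  ddddddd
ddddddd
dddAAdd
ddd<Add
ddddddd
ddddddd
k=5  ddddddd
ddddddd
dddAAdd
ddddAdd
dddvddd
ddddddd
k=6  ddddddd
ddddddd
dddAAdd
ddddAdd
dd<Addd
ddddddd
k=7  ddddddd
ddddddd
dddAAdd
dd^dAdd
ddAAddd
ddddddd
k=8  ddddddd
ddddddd
dddAAdd
ddA>Add
ddAAddd
ddddddd
k=9  ddddddd
ddddddd
dddAAdd
ddAAAdd
ddAvddd
ddddddd
k=10  ddddddd
ddddddd
dddAAdd
ddAAAdd
ddAd>dd
ddddddd
k=11  ddddddd
ddddddd
dddAAdd
ddAAAdd
ddAdAdd
ddddvdd
k=12  ddddddd
ddddddd
dddAAdd
ddAAAdd
ddAdAdd
ddd<Add
k=13  ddddddd
ddddddd
dddAAdd
ddAAAdd
ddA^Add
dddAAdd
k=14  ddddddd
ddddddd
dddAAdd
ddAAAdd
ddAA>dd
dddAAdd
k=15  ddddddd
ddddddd
dddAAdd
ddAA^dd
ddAAddd
dddAAdd
k=16  ddddddd
ddddddd
dddAAdd
ddA<ddd
ddAAddd
dddAAdd
k=17  ddddddd
ddddddd
dddAAdd
ddAdddd
ddAvddd
dddAAdd
k=18  ddddddd
ddddddd
dddAAdd
ddAdddd
ddAd>dd
dddAAdd
k=19  ddddddd
ddddddd
dddAAdd
ddAdddd
ddAdAdd
dddAvdd
k=20  ddddddd
ddddddd
dddAAdd
ddAdddd
ddAdAdd
dddAd>d
k=21  dddddvd
ddddddd
dddAAdd
ddAdddd
ddAdAdd
dddAdAd
k=22  dddd<Ad
ddddddd
dddAAdd
ddAdddd
ddAdAdd
dddAdAd
k=23  ddddAAd
ddddddd
dddAAdd
ddAdddd
ddAdAdd
dddA^Ad
k=24  ddddAAd
ddddddd
dddAAdd
ddAdddd
ddAdAdd
dddAA>d
k=25  ddddAAd
ddddddd
dddAAdd
ddAdddd
ddAdA^d
dddAAdd

1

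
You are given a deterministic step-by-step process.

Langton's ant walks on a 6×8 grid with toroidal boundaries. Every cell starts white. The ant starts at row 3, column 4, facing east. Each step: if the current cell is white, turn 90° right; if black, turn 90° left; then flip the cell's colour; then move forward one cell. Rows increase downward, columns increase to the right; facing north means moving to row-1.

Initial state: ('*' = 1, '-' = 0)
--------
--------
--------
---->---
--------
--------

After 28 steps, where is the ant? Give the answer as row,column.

1,2

0) --------
--------
--------
---->---
--------
--------
1) --------
--------
--------
----*---
----v---
--------
2) --------
--------
--------
----*---
---<*---
--------
3) --------
--------
--------
---^*---
---**---
--------
4) --------
--------
--------
---*>---
---**---
--------
5) --------
--------
----^---
---*----
---**---
--------
6) --------
--------
----*>--
---*----
---**---
--------
7) --------
--------
----**--
---*-v--
---**---
--------
8) --------
--------
----**--
---*<*--
---**---
--------
9) --------
--------
----^*--
---***--
---**---
--------
10) --------
--------
---<-*--
---***--
---**---
--------
11) --------
---^----
---*-*--
---***--
---**---
--------
12) --------
---*>---
---*-*--
---***--
---**---
--------
13) --------
---**---
---*v*--
---***--
---**---
--------
14) --------
---**---
---<**--
---***--
---**---
--------
15) --------
---**---
----**--
---v**--
---**---
--------
16) --------
---**---
----**--
---->*--
---**---
--------
17) --------
---**---
----^*--
-----*--
---**---
--------
18) --------
---**---
---<-*--
-----*--
---**---
--------
19) --------
---^*---
---*-*--
-----*--
---**---
--------
20) --------
--<-*---
---*-*--
-----*--
---**---
--------
21) --^-----
--*-*---
---*-*--
-----*--
---**---
--------
22) --*>----
--*-*---
---*-*--
-----*--
---**---
--------
23) --**----
--*v*---
---*-*--
-----*--
---**---
--------
24) --**----
--<**---
---*-*--
-----*--
---**---
--------
25) --**----
---**---
--v*-*--
-----*--
---**---
--------
26) --**----
---**---
-<**-*--
-----*--
---**---
--------
27) --**----
-^-**---
-***-*--
-----*--
---**---
--------
28) --**----
-*>**---
-***-*--
-----*--
---**---
--------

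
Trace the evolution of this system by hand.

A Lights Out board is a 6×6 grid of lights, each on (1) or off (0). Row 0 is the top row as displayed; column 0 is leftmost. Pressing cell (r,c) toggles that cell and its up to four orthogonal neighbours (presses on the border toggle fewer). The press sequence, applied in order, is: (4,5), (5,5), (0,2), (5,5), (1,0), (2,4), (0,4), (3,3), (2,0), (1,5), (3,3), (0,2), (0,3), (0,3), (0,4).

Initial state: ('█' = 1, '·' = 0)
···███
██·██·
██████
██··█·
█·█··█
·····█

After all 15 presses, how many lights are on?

15

gen 0: ···███
██·██·
██████
██··█·
█·█··█
·····█
gen 1: ···███
██·██·
██████
██··██
█·█·█·
······
gen 2: ···███
██·██·
██████
██··██
█·█·██
····██
gen 3: ·██·██
█████·
██████
██··██
█·█·██
····██
gen 4: ·██·██
█████·
██████
██··██
█·█·█·
······
gen 5: ███·██
··███·
·█████
██··██
█·█·█·
······
gen 6: ███·██
··██··
·██···
██···█
█·█·█·
······
gen 7: ████··
··███·
·██···
██···█
█·█·█·
······
gen 8: ████··
··███·
·███··
██████
█·███·
······
gen 9: ████··
█·███·
█·██··
·█████
█·███·
······
gen 10: ████·█
█·██·█
█·██·█
·█████
█·███·
······
gen 11: ████·█
█·██·█
█·█··█
·█···█
█·█·█·
······
gen 12: █····█
█··█·█
█·█··█
·█···█
█·█·█·
······
gen 13: █·████
█····█
█·█··█
·█···█
█·█·█·
······
gen 14: █····█
█··█·█
█·█··█
·█···█
█·█·█·
······
gen 15: █··██·
█··███
█·█··█
·█···█
█·█·█·
······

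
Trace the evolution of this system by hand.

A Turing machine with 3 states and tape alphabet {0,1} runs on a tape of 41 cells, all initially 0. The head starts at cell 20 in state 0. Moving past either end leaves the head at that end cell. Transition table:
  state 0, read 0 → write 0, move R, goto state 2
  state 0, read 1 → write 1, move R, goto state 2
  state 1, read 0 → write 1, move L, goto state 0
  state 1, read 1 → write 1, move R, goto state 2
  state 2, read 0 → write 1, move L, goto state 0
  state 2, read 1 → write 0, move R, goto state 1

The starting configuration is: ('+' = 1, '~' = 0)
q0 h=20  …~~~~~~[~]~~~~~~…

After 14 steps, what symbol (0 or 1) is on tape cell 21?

0

t=0: q0 h=20  …~~~~~~[~]~~~~~~…
t=1: q2 h=21  …~~~~~~[~]~~~~~~…
t=2: q0 h=20  …~~~~~~[~]+~~~~~…
t=3: q2 h=21  …~~~~~~[+]~~~~~~…
t=4: q1 h=22  …~~~~~~[~]~~~~~~…
t=5: q0 h=21  …~~~~~~[~]+~~~~~…
t=6: q2 h=22  …~~~~~~[+]~~~~~~…
t=7: q1 h=23  …~~~~~~[~]~~~~~~…
t=8: q0 h=22  …~~~~~~[~]+~~~~~…
t=9: q2 h=23  …~~~~~~[+]~~~~~~…
t=10: q1 h=24  …~~~~~~[~]~~~~~~…
t=11: q0 h=23  …~~~~~~[~]+~~~~~…
t=12: q2 h=24  …~~~~~~[+]~~~~~~…
t=13: q1 h=25  …~~~~~~[~]~~~~~~…
t=14: q0 h=24  …~~~~~~[~]+~~~~~…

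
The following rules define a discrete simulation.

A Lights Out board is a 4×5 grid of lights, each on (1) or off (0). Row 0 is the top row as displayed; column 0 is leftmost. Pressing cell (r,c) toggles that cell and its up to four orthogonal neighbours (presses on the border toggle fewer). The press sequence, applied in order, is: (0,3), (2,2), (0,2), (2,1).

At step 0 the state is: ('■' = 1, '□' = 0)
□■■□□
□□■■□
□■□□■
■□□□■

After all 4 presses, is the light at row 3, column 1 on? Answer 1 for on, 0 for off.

1

step 0: □■■□□
□□■■□
□■□□■
■□□□■
step 1: □■□■■
□□■□□
□■□□■
■□□□■
step 2: □■□■■
□□□□□
□□■■■
■□■□■
step 3: □□■□■
□□■□□
□□■■■
■□■□■
step 4: □□■□■
□■■□□
■■□■■
■■■□■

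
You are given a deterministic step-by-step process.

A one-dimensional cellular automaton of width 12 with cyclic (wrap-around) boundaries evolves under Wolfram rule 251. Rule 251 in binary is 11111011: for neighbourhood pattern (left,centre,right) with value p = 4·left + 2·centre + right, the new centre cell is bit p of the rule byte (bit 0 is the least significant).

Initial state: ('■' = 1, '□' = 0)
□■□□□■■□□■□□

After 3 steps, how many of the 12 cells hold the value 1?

12

gen 0: □■□□□■■□□■□□
gen 1: ■□■■■■■■■□■■
gen 2: ■■■■■■■■■■■■
gen 3: ■■■■■■■■■■■■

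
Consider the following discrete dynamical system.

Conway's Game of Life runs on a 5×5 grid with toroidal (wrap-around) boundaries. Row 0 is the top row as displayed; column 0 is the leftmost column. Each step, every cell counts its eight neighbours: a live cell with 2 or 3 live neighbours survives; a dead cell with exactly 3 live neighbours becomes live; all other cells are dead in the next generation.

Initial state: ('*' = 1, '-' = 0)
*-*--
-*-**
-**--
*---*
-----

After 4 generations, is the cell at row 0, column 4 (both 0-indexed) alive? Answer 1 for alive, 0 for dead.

k=0  *-*--
-*-**
-**--
*---*
-----
k=1  *****
---**
-**--
**---
**--*
k=2  -----
-----
-****
----*
-----
k=3  -----
--**-
*-***
*-*-*
-----
k=4  -----
-**--
*----
*-*--
-----

0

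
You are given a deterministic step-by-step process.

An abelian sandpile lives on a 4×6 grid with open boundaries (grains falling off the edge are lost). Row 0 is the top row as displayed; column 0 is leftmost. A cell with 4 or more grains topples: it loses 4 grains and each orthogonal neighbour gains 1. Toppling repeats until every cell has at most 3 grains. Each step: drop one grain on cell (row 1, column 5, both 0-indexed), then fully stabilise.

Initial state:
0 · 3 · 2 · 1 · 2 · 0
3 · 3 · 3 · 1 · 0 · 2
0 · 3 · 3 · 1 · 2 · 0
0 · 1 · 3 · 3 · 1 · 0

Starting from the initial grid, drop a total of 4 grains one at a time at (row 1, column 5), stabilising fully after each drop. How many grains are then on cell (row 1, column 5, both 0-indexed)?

2

[0] 0 · 3 · 2 · 1 · 2 · 0
3 · 3 · 3 · 1 · 0 · 2
0 · 3 · 3 · 1 · 2 · 0
0 · 1 · 3 · 3 · 1 · 0
[1] 0 · 3 · 2 · 1 · 2 · 0
3 · 3 · 3 · 1 · 0 · 3
0 · 3 · 3 · 1 · 2 · 0
0 · 1 · 3 · 3 · 1 · 0
[2] 0 · 3 · 2 · 1 · 2 · 1
3 · 3 · 3 · 1 · 1 · 0
0 · 3 · 3 · 1 · 2 · 1
0 · 1 · 3 · 3 · 1 · 0
[3] 0 · 3 · 2 · 1 · 2 · 1
3 · 3 · 3 · 1 · 1 · 1
0 · 3 · 3 · 1 · 2 · 1
0 · 1 · 3 · 3 · 1 · 0
[4] 0 · 3 · 2 · 1 · 2 · 1
3 · 3 · 3 · 1 · 1 · 2
0 · 3 · 3 · 1 · 2 · 1
0 · 1 · 3 · 3 · 1 · 0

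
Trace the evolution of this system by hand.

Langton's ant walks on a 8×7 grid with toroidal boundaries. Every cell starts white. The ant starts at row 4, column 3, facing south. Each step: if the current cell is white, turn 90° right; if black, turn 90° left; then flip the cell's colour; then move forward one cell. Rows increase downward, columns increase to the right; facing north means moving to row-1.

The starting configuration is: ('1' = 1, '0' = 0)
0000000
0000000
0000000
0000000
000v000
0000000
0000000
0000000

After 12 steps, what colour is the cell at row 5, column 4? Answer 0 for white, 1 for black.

1

[0] 0000000
0000000
0000000
0000000
000v000
0000000
0000000
0000000
[1] 0000000
0000000
0000000
0000000
00<1000
0000000
0000000
0000000
[2] 0000000
0000000
0000000
00^0000
0011000
0000000
0000000
0000000
[3] 0000000
0000000
0000000
001>000
0011000
0000000
0000000
0000000
[4] 0000000
0000000
0000000
0011000
001v000
0000000
0000000
0000000
[5] 0000000
0000000
0000000
0011000
0010>00
0000000
0000000
0000000
[6] 0000000
0000000
0000000
0011000
0010100
0000v00
0000000
0000000
[7] 0000000
0000000
0000000
0011000
0010100
000<100
0000000
0000000
[8] 0000000
0000000
0000000
0011000
001^100
0001100
0000000
0000000
[9] 0000000
0000000
0000000
0011000
0011>00
0001100
0000000
0000000
[10] 0000000
0000000
0000000
0011^00
0011000
0001100
0000000
0000000
[11] 0000000
0000000
0000000
00111>0
0011000
0001100
0000000
0000000
[12] 0000000
0000000
0000000
0011110
00110v0
0001100
0000000
0000000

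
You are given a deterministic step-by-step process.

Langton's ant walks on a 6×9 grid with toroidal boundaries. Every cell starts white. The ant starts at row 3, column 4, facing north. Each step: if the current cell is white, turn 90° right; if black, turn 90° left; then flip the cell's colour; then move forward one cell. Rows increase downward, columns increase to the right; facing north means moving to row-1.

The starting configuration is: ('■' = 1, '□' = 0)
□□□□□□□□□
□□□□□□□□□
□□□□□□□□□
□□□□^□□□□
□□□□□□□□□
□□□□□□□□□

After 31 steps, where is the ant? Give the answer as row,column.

4,2

[0] □□□□□□□□□
□□□□□□□□□
□□□□□□□□□
□□□□^□□□□
□□□□□□□□□
□□□□□□□□□
[1] □□□□□□□□□
□□□□□□□□□
□□□□□□□□□
□□□□■>□□□
□□□□□□□□□
□□□□□□□□□
[2] □□□□□□□□□
□□□□□□□□□
□□□□□□□□□
□□□□■■□□□
□□□□□v□□□
□□□□□□□□□
[3] □□□□□□□□□
□□□□□□□□□
□□□□□□□□□
□□□□■■□□□
□□□□<■□□□
□□□□□□□□□
[4] □□□□□□□□□
□□□□□□□□□
□□□□□□□□□
□□□□^■□□□
□□□□■■□□□
□□□□□□□□□
[5] □□□□□□□□□
□□□□□□□□□
□□□□□□□□□
□□□<□■□□□
□□□□■■□□□
□□□□□□□□□
[6] □□□□□□□□□
□□□□□□□□□
□□□^□□□□□
□□□■□■□□□
□□□□■■□□□
□□□□□□□□□
[7] □□□□□□□□□
□□□□□□□□□
□□□■>□□□□
□□□■□■□□□
□□□□■■□□□
□□□□□□□□□
[8] □□□□□□□□□
□□□□□□□□□
□□□■■□□□□
□□□■v■□□□
□□□□■■□□□
□□□□□□□□□
[9] □□□□□□□□□
□□□□□□□□□
□□□■■□□□□
□□□<■■□□□
□□□□■■□□□
□□□□□□□□□
[10] □□□□□□□□□
□□□□□□□□□
□□□■■□□□□
□□□□■■□□□
□□□v■■□□□
□□□□□□□□□
[11] □□□□□□□□□
□□□□□□□□□
□□□■■□□□□
□□□□■■□□□
□□<■■■□□□
□□□□□□□□□
[12] □□□□□□□□□
□□□□□□□□□
□□□■■□□□□
□□^□■■□□□
□□■■■■□□□
□□□□□□□□□
[13] □□□□□□□□□
□□□□□□□□□
□□□■■□□□□
□□■>■■□□□
□□■■■■□□□
□□□□□□□□□
[14] □□□□□□□□□
□□□□□□□□□
□□□■■□□□□
□□■■■■□□□
□□■v■■□□□
□□□□□□□□□
[15] □□□□□□□□□
□□□□□□□□□
□□□■■□□□□
□□■■■■□□□
□□■□>■□□□
□□□□□□□□□
[16] □□□□□□□□□
□□□□□□□□□
□□□■■□□□□
□□■■^■□□□
□□■□□■□□□
□□□□□□□□□
[17] □□□□□□□□□
□□□□□□□□□
□□□■■□□□□
□□■<□■□□□
□□■□□■□□□
□□□□□□□□□
[18] □□□□□□□□□
□□□□□□□□□
□□□■■□□□□
□□■□□■□□□
□□■v□■□□□
□□□□□□□□□
[19] □□□□□□□□□
□□□□□□□□□
□□□■■□□□□
□□■□□■□□□
□□<■□■□□□
□□□□□□□□□
[20] □□□□□□□□□
□□□□□□□□□
□□□■■□□□□
□□■□□■□□□
□□□■□■□□□
□□v□□□□□□
[21] □□□□□□□□□
□□□□□□□□□
□□□■■□□□□
□□■□□■□□□
□□□■□■□□□
□<■□□□□□□
[22] □□□□□□□□□
□□□□□□□□□
□□□■■□□□□
□□■□□■□□□
□^□■□■□□□
□■■□□□□□□
[23] □□□□□□□□□
□□□□□□□□□
□□□■■□□□□
□□■□□■□□□
□■>■□■□□□
□■■□□□□□□
[24] □□□□□□□□□
□□□□□□□□□
□□□■■□□□□
□□■□□■□□□
□■■■□■□□□
□■v□□□□□□
[25] □□□□□□□□□
□□□□□□□□□
□□□■■□□□□
□□■□□■□□□
□■■■□■□□□
□■□>□□□□□
[26] □□□v□□□□□
□□□□□□□□□
□□□■■□□□□
□□■□□■□□□
□■■■□■□□□
□■□■□□□□□
[27] □□<■□□□□□
□□□□□□□□□
□□□■■□□□□
□□■□□■□□□
□■■■□■□□□
□■□■□□□□□
[28] □□■■□□□□□
□□□□□□□□□
□□□■■□□□□
□□■□□■□□□
□■■■□■□□□
□■^■□□□□□
[29] □□■■□□□□□
□□□□□□□□□
□□□■■□□□□
□□■□□■□□□
□■■■□■□□□
□■■>□□□□□
[30] □□■■□□□□□
□□□□□□□□□
□□□■■□□□□
□□■□□■□□□
□■■^□■□□□
□■■□□□□□□
[31] □□■■□□□□□
□□□□□□□□□
□□□■■□□□□
□□■□□■□□□
□■<□□■□□□
□■■□□□□□□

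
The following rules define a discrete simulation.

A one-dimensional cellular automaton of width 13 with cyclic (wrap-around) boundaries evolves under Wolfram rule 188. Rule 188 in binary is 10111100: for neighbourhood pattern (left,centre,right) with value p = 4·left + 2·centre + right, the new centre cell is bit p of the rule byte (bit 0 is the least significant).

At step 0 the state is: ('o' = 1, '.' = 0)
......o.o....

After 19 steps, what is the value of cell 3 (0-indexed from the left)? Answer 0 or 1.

step 0: ......o.o....
step 1: ......oooo...
step 2: ......ooo.o..
step 3: ......oo.ooo.
step 4: ......o.ooo.o
step 5: o.....oooo.oo
step 6: .o....ooo.ooo
step 7: ooo...oo.ooo.
step 8: oo.o..o.ooo.o
step 9: o.ooo.oooo.oo
step 10: .ooo.oooo.ooo
step 11: ooo.oooo.ooo.
step 12: oo.oooo.ooo.o
step 13: o.oooo.ooo.oo
step 14: .oooo.ooo.ooo
step 15: oooo.ooo.ooo.
step 16: ooo.ooo.ooo.o
step 17: oo.ooo.ooo.oo
step 18: o.ooo.ooo.ooo
step 19: .ooo.ooo.oooo

1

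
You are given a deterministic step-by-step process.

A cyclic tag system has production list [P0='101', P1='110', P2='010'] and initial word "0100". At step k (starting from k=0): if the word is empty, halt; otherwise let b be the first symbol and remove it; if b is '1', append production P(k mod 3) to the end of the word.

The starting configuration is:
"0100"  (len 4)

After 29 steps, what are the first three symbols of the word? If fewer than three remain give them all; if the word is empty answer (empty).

100

t=0: "0100"  (len 4)
t=1: "100"  (len 3)
t=2: "00110"  (len 5)
t=3: "0110"  (len 4)
t=4: "110"  (len 3)
t=5: "10110"  (len 5)
t=6: "0110010"  (len 7)
t=7: "110010"  (len 6)
t=8: "10010110"  (len 8)
t=9: "0010110010"  (len 10)
t=10: "010110010"  (len 9)
t=11: "10110010"  (len 8)
t=12: "0110010010"  (len 10)
t=13: "110010010"  (len 9)
t=14: "10010010110"  (len 11)
t=15: "0010010110010"  (len 13)
t=16: "010010110010"  (len 12)
t=17: "10010110010"  (len 11)
t=18: "0010110010010"  (len 13)
t=19: "010110010010"  (len 12)
t=20: "10110010010"  (len 11)
t=21: "0110010010010"  (len 13)
t=22: "110010010010"  (len 12)
t=23: "10010010010110"  (len 14)
t=24: "0010010010110010"  (len 16)
t=25: "010010010110010"  (len 15)
t=26: "10010010110010"  (len 14)
t=27: "0010010110010010"  (len 16)
t=28: "010010110010010"  (len 15)
t=29: "10010110010010"  (len 14)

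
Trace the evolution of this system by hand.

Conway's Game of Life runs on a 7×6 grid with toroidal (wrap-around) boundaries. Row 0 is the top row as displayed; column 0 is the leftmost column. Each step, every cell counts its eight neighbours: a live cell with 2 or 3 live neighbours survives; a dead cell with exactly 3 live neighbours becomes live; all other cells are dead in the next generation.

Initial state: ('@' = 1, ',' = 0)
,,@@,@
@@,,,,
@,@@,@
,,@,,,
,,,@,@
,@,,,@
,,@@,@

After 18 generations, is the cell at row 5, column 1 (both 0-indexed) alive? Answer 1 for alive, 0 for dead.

0

gen 0: ,,@@,@
@@,,,,
@,@@,@
,,@,,,
,,,@,@
,@,,,@
,,@@,@
gen 1: ,,,@,@
,,,,,,
@,@@,@
@@@,,@
@,@,@,
,,,@,@
,@,@,@
gen 2: @,@,,,
@,@@,@
,,@@@@
,,,,,,
,,@,@,
,@,@,@
,,,@,@
gen 3: @,@,,,
@,,,,,
@@@,,@
,,@,,@
,,@@@,
@,,@,@
,@,@,@
gen 4: @,@,,@
,,@,,,
,,@,,@
,,,,,@
@@@,,,
@@,,,@
,@,@,@
gen 5: @,@@@@
@,@@,@
,,,,,,
,,@,,@
,,@,,,
,,,,@@
,,,,,,
gen 6: @,@,,,
@,@,,,
@@@@@@
,,,,,,
,,,@@@
,,,,,,
@,,,,,
gen 7: @,,,,@
,,,,@,
@,@@@@
,@,,,,
,,,,@,
,,,,@@
,@,,,,
gen 8: @,,,,@
,@,,,,
@@@@@@
@@@,,,
,,,,@@
,,,,@@
,,,,@,
gen 9: @,,,,@
,,,@,,
,,,@@@
,,,,,,
,@,@@,
,,,@,,
@,,,@,
gen 10: @,,,@@
@,,@,,
,,,@@,
,,@,,@
,,@@@,
,,@@,@
@,,,@,
gen 11: @@,@@,
@,,@,,
,,@@@@
,,@,,@
,@,,,@
,@@,,@
@@,,,,
gen 12: ,,,@@,
@,,,,,
@@@,,@
,@@,,@
,@,,@@
,,@,,@
,,,@@,
gen 13: ,,,@@@
@,@@@,
,,@,,@
,,,@,,
,@,@@@
@,@,,@
,,@,,@
gen 14: @@,,,,
@@@,,,
,@@,,@
@,,@,@
,@,@,@
,,@,,,
,@@,,,
gen 15: ,,,,,,
,,,,,@
,,,@@@
,,,@,@
,@,@,@
@,,@,,
@,@,,,
gen 16: ,,,,,,
,,,,,@
@,,@,@
,,,@,@
,,,@,@
@,,@@@
,@,,,,
gen 17: ,,,,,,
@,,,@@
@,,,,@
,,@@,@
,,@@,,
@,@@,@
@,,,@@
gen 18: ,,,,,,
@,,,@,
,@,@,,
@@@@,@
@,,,,@
@,@,,,
@@,@@,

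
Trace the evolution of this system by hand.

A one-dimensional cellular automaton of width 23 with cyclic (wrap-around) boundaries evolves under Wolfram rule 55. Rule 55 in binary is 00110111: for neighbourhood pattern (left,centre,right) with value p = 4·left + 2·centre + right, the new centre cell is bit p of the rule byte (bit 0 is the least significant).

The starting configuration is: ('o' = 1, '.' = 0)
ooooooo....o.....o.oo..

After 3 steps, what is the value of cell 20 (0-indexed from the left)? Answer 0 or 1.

0

[0] ooooooo....o.....o.oo..
[1] .......oooooooooooo..oo
[2] ooooooo............oo..
[3] .......oooooooooooo..oo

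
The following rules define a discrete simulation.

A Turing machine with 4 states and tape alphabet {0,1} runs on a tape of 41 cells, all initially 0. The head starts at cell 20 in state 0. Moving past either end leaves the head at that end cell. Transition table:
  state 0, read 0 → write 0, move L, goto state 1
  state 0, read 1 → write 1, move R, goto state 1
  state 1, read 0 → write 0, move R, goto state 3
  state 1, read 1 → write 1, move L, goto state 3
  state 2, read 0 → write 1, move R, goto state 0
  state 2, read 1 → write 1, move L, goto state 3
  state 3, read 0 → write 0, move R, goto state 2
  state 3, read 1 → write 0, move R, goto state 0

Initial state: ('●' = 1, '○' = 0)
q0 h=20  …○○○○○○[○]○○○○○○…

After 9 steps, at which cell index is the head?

21

[0] q0 h=20  …○○○○○○[○]○○○○○○…
[1] q1 h=19  …○○○○○○[○]○○○○○○…
[2] q3 h=20  …○○○○○○[○]○○○○○○…
[3] q2 h=21  …○○○○○○[○]○○○○○○…
[4] q0 h=22  …○○○○○●[○]○○○○○○…
[5] q1 h=21  …○○○○○○[●]○○○○○○…
[6] q3 h=20  …○○○○○○[○]●○○○○○…
[7] q2 h=21  …○○○○○○[●]○○○○○○…
[8] q3 h=20  …○○○○○○[○]●○○○○○…
[9] q2 h=21  …○○○○○○[●]○○○○○○…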